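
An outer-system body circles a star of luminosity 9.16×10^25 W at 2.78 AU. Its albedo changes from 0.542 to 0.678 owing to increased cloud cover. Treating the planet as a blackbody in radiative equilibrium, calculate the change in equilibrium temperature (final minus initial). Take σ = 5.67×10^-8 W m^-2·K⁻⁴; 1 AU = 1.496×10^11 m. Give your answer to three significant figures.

-8.10 kelvin

Orbital distance: d = 2.78 AU = 4.159×10^11 m.
Flux at the orbit: S = L/(4πd²) = 9.16×10^25/(4π·(4.16×10^11)²) = 42.14 W m^-2.
With α = 0.542, T₁ = 96.05 K.
After:  T₂ = [42.14·0.322/(4σ)]^(1/4) = 87.95 K.
Change: 87.95 − 96.05 = -8.098 K.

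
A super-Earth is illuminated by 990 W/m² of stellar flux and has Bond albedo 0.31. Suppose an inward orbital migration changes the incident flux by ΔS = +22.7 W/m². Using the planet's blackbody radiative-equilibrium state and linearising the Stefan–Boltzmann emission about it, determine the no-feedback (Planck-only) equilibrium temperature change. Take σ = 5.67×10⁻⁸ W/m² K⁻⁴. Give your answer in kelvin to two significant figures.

Reference equilibrium: T_e = [S(1−α)/(4σ)]^(1/4) = 234.3 K.
TOA radiative forcing: ΔF = (1−α)ΔS/4 = 0.69·(+22.7)/4 = 3.916 W/m².
Planck response: λ_P = 4σT_e³ = 4·5.67×10⁻⁸·(234.3)³ = 2.916 W/m²/K.
So ΔT₀ = 3.916/2.916 = 1.34 K.

1.3 kelvin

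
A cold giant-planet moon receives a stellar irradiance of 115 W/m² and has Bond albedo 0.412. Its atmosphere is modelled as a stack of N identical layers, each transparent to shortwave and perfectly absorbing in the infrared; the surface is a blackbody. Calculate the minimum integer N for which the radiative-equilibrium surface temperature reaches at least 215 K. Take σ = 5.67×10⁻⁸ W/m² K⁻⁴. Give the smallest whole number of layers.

7

OLR = S(1−α)/4 = 16.91 W/m²; the top layer radiates at T_e = 131.4 K.
Need (N+1)T_e⁴ ≥ T_s⁴, i.e. N+1 ≥ (215/131.4)⁴ = 7.167.
The minimum whole number is N = 7.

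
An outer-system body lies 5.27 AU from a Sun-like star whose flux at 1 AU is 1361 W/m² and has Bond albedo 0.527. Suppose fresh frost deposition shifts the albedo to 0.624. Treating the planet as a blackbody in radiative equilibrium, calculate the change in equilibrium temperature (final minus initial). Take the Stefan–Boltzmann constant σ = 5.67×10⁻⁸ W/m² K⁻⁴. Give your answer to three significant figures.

Irradiance scales as 1/d², so S = 1361 W/m² × (1/5.27)² = 49.00 W/m².
Initial: T₁ = [S(1−0.527)/(4σ)]^(1/4) = 100.5 K.
After:  T₂ = [49.00·0.376/(4σ)]^(1/4) = 94.94 K.
ΔT = T₂ − T₁ = -5.607 K.

-5.61 K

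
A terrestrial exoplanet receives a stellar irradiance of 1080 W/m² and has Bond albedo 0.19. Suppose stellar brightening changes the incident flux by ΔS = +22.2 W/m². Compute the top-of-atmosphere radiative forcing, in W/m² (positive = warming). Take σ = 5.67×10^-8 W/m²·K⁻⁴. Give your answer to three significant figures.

4.50 W/m²

ΔF = Δ[S(1−α)]/4 = (1−0.19)·+22.2/4 = 4.495 W/m².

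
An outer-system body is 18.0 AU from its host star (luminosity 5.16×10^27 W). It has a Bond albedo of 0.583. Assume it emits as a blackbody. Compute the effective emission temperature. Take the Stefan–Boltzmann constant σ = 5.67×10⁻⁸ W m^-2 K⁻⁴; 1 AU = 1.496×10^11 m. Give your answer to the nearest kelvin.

Orbital distance: d = 18.0 AU = 2.693×10^12 m.
Flux at the orbit: S = L/(4πd²) = 5.16×10^27/(4π·(2.69×10^12)²) = 56.63 W m^-2.
The planet absorbs (1−α)S over its disc πR² and re-emits over 4πR², so the mean absorbed flux is (1−0.583)·56.63/4 = 5.903 W m^-2.
Balancing against σT⁴: T = (5.903/5.67×10⁻⁸)^(1/4) = 101.0 K.

101 K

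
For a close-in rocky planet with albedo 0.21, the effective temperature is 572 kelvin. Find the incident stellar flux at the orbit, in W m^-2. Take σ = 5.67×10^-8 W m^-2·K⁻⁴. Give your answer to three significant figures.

30700 W m^-2

Invert the energy balance for S: S = 4σT⁴/(1−α).
The emitted flux is σT⁴ = 6070 W m^-2.
So S = 4×6070/(1−0.21) = 30730 W m^-2.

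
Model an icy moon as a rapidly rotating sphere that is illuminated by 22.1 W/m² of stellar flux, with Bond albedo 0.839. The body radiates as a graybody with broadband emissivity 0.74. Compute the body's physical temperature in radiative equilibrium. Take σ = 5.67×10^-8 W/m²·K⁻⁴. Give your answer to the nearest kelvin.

Absorbed flux (global mean): S(1−α)/4 = 22.10·0.161/4 = 0.8895 W/m².
Equating to εσT⁴ with ε = 0.74: T = (0.8895/0.74σ)^(1/4) = 67.86 K.

68 K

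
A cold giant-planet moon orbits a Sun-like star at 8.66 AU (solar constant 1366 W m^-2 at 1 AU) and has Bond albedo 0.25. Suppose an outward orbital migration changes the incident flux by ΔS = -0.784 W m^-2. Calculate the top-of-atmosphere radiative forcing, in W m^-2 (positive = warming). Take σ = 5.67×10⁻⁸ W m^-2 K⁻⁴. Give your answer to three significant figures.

By the inverse-square law, S = 1366/8.66² = 18.21 W m^-2.
ΔF = Δ[S(1−α)]/4 = (1−0.25)·-0.784/4 = -0.1470 W m^-2.

-0.147 W m^-2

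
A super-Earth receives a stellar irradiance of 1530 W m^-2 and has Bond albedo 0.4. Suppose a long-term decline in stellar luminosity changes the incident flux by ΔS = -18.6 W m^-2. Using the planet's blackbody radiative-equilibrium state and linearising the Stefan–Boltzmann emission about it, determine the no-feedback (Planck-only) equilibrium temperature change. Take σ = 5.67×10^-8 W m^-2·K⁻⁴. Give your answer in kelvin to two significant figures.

Unperturbed T_e = [1530·(1−0.4)/(4σ)]^¼ = 252.2 K.
ΔF = Δ[S(1−α)]/4 = (1−0.4)·-18.6/4 = -2.790 W m^-2.
Linearising σT⁴ gives d(σT⁴)/dT = 4σT_e³ = 3.640 W m^-2 per K.
ΔT₀ = ΔF/λ_P = -2.790/3.640 = -0.767 K.

-0.77 K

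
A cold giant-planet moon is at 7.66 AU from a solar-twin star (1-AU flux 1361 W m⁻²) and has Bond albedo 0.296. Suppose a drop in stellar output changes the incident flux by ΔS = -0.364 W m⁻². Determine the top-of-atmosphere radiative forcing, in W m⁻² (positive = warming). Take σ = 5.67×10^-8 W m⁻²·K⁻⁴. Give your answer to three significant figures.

By the inverse-square law, S = 1361/7.66² = 23.20 W m⁻².
TOA radiative forcing: ΔF = (1−α)ΔS/4 = 0.704·(-0.364)/4 = -0.06406 W m⁻².

-0.0641 W m⁻²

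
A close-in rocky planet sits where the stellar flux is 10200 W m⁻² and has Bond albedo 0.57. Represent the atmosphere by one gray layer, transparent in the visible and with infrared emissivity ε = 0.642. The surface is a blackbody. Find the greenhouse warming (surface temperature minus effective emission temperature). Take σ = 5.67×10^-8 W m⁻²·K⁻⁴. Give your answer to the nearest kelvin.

38 kelvin

Effective emission temperature (TOA balance): σT_e⁴ = S(1−α)/4 = 1097 W m⁻² → T_e = 372.9 K.
The surface balance (absorbed SW + ε·downward IR = σT_s⁴) with T_a⁴ = T_s⁴/2 reduces to T_s = T_e·[2/(2−ε)]^¼ = 410.8 K.
The atmosphere warms the surface by 37.90 K.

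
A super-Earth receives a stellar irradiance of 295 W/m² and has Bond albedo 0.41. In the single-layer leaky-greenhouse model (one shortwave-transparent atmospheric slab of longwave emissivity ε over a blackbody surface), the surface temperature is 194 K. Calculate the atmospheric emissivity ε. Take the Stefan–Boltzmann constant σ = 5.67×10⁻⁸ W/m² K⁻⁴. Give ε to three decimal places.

0.916

TOA balance gives T_e = 166.4 K.
T_s⁴ = T_e⁴·2/(2−ε) → ε = 2 − 2(T_e/T_s)⁴ = 2 − 2·(166.4/194)⁴ = 0.9164.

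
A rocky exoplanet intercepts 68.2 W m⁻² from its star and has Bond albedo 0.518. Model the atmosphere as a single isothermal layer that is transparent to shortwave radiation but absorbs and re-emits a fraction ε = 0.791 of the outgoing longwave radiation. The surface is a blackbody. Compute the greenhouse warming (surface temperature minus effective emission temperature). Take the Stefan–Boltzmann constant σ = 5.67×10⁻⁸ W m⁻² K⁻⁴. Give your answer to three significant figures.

14.7 kelvin

At the top of the atmosphere, σT_e⁴ = S(1−α)/4 = 8.218 W m⁻², giving T_e = 109.7 K.
Surface balance with a leaky layer gives σT_s⁴ = σT_e⁴·2/(2−ε), so T_s = T_e·[2/(2−0.791)]^(1/4) = 124.4 K.
Greenhouse warming: T_s − T_e = 14.71 K.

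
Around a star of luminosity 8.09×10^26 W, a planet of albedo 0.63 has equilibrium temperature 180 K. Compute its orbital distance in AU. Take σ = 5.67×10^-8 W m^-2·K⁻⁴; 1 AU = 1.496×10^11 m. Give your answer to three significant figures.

2.11 AU

Required flux: S = 4σT⁴/(1−α) = 643.5 W m^-2.
S = L/(4πd²) → d = √(L/4πS) = √(8.09×10^26/(4π·643.5)) = 3.163×10^11 m = 2.114 AU.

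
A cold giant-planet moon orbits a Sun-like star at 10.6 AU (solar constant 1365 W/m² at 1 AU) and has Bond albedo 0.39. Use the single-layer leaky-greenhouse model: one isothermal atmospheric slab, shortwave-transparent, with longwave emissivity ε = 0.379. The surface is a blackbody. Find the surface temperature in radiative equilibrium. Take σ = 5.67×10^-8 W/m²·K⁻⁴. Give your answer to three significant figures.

By the inverse-square law, S = 1365/10.6² = 12.15 W/m².
Effective emission temperature (TOA balance): σT_e⁴ = S(1−α)/4 = 1.853 W/m² → T_e = 75.61 K.
The surface balance (absorbed SW + ε·downward IR = σT_s⁴) with T_a⁴ = T_s⁴/2 reduces to T_s = T_e·[2/(2−ε)]^¼ = 79.68 K.

79.7 K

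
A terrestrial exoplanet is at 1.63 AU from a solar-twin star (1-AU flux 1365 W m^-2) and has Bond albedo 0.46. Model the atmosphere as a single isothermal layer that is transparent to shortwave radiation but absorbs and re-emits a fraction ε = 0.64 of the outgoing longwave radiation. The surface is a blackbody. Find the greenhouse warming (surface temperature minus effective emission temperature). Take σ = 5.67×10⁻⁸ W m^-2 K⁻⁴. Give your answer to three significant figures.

18.9 kelvin

By the inverse-square law, S = 1365/1.63² = 513.8 W m^-2.
At the top of the atmosphere, σT_e⁴ = S(1−α)/4 = 69.36 W m^-2, giving T_e = 187.0 K.
For a single slab of emissivity ε, T_s⁴ = 2T_e⁴/(2−ε); thus T_s = 187.0·(1.471)^(1/4) = 205.9 K.
T_s − T_e = 205.9 − 187.0 = 18.93 K.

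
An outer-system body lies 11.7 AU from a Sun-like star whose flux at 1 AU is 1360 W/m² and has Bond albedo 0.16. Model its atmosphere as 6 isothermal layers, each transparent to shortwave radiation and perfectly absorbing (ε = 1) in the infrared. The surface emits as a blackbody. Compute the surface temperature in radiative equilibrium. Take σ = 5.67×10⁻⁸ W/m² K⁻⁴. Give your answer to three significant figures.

By the inverse-square law, S = 1360/11.7² = 9.935 W/m².
OLR = S(1−α)/4 = 2.086 W/m²; the top layer radiates at T_e = 77.88 K.
Layer-by-layer balance gives σT_s⁴ = (N+1)σT_e⁴, so T_s = 7^¼·77.88 = 126.7 K.

127 K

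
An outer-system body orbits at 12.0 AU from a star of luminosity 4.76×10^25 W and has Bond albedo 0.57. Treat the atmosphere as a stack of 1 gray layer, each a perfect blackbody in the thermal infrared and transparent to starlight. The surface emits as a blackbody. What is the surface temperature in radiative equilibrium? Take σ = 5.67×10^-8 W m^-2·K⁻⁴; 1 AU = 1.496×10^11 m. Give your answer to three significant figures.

45.9 K

d = 12.0 × 1.496×10^11 m = 1.795×10^12 m.
Spreading L over a sphere of radius d: S = 4.76×10^25/(4π·1.80×10^12²) = 1.175 W m^-2.
The effective emission temperature is T_e = [S(1−α)/(4σ)]^¼ = 38.64 K.
Layer-by-layer balance gives σT_s⁴ = (N+1)σT_e⁴, so T_s = 2^¼·38.64 = 45.95 K.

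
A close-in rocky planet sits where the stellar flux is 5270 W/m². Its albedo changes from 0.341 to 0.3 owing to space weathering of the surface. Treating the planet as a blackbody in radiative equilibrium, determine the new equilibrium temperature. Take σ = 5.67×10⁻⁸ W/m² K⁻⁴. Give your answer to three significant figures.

357 K

T₂ = [S(1−α₂)/(4σ)]^(1/4) = [5270·0.7/(4σ)]^(1/4) = 357.1 K.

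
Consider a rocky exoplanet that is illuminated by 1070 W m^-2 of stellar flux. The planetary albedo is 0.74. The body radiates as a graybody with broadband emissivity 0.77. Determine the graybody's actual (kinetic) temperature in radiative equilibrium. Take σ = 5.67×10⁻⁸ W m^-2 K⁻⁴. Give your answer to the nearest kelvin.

Averaging over the sphere, the absorbed flux is S(1−α)/4 = 69.55 W m^-2.
Equating to εσT⁴ with ε = 0.77: T = (69.55/0.77σ)^(1/4) = 199.8 K.

200 K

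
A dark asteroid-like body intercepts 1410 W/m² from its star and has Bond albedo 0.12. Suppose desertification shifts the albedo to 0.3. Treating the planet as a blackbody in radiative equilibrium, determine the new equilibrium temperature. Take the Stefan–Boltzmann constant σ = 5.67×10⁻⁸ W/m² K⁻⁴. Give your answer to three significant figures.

257 K

New equilibrium: T₂ = [(1−0.3)·1410/(4σ)]^(1/4) = 256.8 K.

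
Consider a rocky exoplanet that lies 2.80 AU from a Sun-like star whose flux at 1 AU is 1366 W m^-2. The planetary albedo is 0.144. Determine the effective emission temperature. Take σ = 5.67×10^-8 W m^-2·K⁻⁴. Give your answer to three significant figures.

160 K

Irradiance scales as 1/d², so S = 1366 W m^-2 × (1/2.80)² = 174.2 W m^-2.
Absorbed flux (global mean): S(1−α)/4 = 174.2·0.856/4 = 37.29 W m^-2.
Set σT⁴ = 37.29 → T = (37.29/σ)^(1/4) = 160.1 K.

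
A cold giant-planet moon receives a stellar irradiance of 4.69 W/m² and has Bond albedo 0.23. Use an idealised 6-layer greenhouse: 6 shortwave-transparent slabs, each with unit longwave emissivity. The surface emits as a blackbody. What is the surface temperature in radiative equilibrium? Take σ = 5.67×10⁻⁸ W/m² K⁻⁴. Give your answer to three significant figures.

The effective emission temperature is T_e = [S(1−α)/(4σ)]^¼ = 63.17 K.
Layer-by-layer balance gives σT_s⁴ = (N+1)σT_e⁴, so T_s = 7^¼·63.17 = 102.7 K.

103 K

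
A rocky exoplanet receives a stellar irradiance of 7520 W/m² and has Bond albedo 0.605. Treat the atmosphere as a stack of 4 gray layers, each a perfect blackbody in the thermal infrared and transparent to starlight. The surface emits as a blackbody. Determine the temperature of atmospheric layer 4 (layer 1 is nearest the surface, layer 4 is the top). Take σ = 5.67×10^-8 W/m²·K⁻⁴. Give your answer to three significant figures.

The effective emission temperature is T_e = [S(1−α)/(4σ)]^¼ = 338.3 K.
The net upward flux σT_e⁴ is constant between every pair of levels, so T_k⁴ = (N+1−k)T_e⁴.
T_4 = (1)^(1/4)·338.3 = 338.3 K.

338 K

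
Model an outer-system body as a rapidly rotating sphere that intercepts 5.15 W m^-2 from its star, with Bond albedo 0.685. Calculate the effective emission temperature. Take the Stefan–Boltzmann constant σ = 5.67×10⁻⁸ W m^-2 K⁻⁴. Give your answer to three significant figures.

The planet absorbs (1−α)S over its disc πR² and re-emits over 4πR², so the mean absorbed flux is (1−0.685)·5.150/4 = 0.4056 W m^-2.
Balancing against σT⁴: T = (0.4056/5.67×10⁻⁸)^(1/4) = 51.72 K.

51.7 K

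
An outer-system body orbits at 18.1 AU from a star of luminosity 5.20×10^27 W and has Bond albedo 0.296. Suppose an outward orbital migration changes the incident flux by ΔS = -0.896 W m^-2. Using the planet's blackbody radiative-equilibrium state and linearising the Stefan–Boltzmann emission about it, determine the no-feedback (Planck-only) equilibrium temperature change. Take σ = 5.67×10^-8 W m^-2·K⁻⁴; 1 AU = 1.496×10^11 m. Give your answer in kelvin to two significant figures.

d = 18.1 × 1.496×10^11 m = 2.708×10^12 m.
Flux at the orbit: S = L/(4πd²) = 5.20×10^27/(4π·(2.71×10^12)²) = 56.44 W m^-2.
Unperturbed T_e = [56.44·(1−0.296)/(4σ)]^¼ = 115.0 K.
Only a fraction (1−α) is absorbed and it's spread over 4πR², so ΔF = (1−α)ΔS/4 = -0.1577 W m^-2.
Linearising σT⁴ gives d(σT⁴)/dT = 4σT_e³ = 0.3454 W m^-2 per K.
Hence the no-feedback warming is ΔF/(4σT_e³) = -0.457 K.

-0.46 K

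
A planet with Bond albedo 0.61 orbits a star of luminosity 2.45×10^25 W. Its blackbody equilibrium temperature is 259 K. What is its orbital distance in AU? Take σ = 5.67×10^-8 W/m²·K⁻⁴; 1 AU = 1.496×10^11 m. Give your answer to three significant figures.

Required flux: S = 4σT⁴/(1−α) = 2617 W/m².
From L = 4πd²S, d = √(2.45×10^25/(4π·2617)) = 2.730×10^10 m = 0.1825 AU.

0.182 AU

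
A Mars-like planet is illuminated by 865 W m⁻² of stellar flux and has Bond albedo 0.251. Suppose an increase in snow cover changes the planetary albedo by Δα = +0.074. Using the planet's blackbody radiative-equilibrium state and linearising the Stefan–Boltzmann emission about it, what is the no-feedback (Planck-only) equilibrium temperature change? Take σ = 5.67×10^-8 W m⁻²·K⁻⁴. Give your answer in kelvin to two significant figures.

-5.7 K

Reference equilibrium: T_e = [S(1−α)/(4σ)]^(1/4) = 231.2 K.
TOA radiative forcing: ΔF = −S·Δα/4 = −865.0·(+0.074)/4 = -16.00 W m⁻².
The Planck feedback parameter is 4σT_e³ = 2.802 W m⁻²/K.
Hence the no-feedback warming is ΔF/(4σT_e³) = -5.71 K.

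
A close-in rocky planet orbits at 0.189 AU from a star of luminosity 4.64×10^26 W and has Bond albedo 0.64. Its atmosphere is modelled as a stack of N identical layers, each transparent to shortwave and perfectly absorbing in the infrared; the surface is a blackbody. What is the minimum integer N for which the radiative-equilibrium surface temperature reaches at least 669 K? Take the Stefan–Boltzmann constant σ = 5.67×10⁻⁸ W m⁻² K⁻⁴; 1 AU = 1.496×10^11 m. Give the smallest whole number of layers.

2

Orbital distance: d = 0.189 AU = 2.827×10^10 m.
Spreading L over a sphere of radius d: S = 4.64×10^26/(4π·2.83×10^10²) = 46190 W m⁻².
OLR = S(1−α)/4 = 4157 W m⁻²; the top layer radiates at T_e = 520.3 K.
Since T_s⁴ = (N+1)T_e⁴, we need N ≥ (T_s/T_e)⁴ − 1 = 1.732.
So N ≥ 1.732; the smallest integer is N = 2.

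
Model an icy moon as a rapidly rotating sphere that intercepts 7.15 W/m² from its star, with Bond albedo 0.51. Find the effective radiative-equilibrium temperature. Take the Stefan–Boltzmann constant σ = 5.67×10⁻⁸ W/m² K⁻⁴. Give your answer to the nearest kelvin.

Absorbed flux (global mean): S(1−α)/4 = 7.150·0.49/4 = 0.8759 W/m².
Balancing against σT⁴: T = (0.8759/5.67×10⁻⁸)^(1/4) = 62.69 K.

63 K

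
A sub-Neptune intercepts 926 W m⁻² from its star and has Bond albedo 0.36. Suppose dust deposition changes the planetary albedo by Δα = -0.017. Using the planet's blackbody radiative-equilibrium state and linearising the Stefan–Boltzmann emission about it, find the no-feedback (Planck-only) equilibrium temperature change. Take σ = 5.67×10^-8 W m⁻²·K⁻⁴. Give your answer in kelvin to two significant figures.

1.5 K

Reference equilibrium: T_e = [S(1−α)/(4σ)]^(1/4) = 226.1 K.
ΔF = −(S/4)Δα = −(926.0/4)×(-0.017) = 3.936 W m⁻².
Linearising σT⁴ gives d(σT⁴)/dT = 4σT_e³ = 2.621 W m⁻² per K.
Hence the no-feedback warming is ΔF/(4σT_e³) = 1.50 K.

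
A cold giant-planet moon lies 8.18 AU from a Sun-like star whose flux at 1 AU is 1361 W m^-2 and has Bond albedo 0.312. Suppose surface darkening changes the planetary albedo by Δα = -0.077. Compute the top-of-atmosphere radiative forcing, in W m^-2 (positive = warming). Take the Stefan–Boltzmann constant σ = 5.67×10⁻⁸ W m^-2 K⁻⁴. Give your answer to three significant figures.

Irradiance scales as 1/d², so S = 1361 W m^-2 × (1/8.18)² = 20.34 W m^-2.
ΔF = −(S/4)Δα = −(20.34/4)×(-0.077) = 0.3915 W m^-2.

0.392 W m^-2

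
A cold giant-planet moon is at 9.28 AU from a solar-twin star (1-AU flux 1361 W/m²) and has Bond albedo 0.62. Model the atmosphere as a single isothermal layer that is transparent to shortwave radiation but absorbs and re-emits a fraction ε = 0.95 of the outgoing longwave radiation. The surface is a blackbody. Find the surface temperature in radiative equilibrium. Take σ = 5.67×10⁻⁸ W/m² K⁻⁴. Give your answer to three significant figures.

By the inverse-square law, S = 1361/9.28² = 15.80 W/m².
Effective emission temperature (TOA balance): σT_e⁴ = S(1−α)/4 = 1.501 W/m² → T_e = 71.73 K.
Surface balance with a leaky layer gives σT_s⁴ = σT_e⁴·2/(2−ε), so T_s = T_e·[2/(2−0.95)]^(1/4) = 84.27 K.

84.3 K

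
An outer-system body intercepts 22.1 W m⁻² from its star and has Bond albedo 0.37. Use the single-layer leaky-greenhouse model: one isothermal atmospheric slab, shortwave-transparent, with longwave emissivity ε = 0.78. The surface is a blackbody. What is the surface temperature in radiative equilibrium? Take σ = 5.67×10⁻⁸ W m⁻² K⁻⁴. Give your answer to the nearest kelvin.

At the top of the atmosphere, σT_e⁴ = S(1−α)/4 = 3.481 W m⁻², giving T_e = 88.52 K.
For a single slab of emissivity ε, T_s⁴ = 2T_e⁴/(2−ε); thus T_s = 88.52·(1.639)^(1/4) = 100.2 K.

100 K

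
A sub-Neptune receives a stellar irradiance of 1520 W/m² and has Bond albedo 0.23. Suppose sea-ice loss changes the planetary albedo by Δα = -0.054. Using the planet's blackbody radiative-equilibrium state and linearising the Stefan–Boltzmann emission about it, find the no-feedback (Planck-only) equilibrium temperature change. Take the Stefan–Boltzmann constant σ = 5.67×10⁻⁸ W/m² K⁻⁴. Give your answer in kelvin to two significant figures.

4.7 kelvin

Unperturbed T_e = [1520·(1−0.23)/(4σ)]^¼ = 268.0 K.
The change in absorbed flux is Δ[S(1−α)/4] = −SΔα/4 = 20.52 W/m².
Planck response: λ_P = 4σT_e³ = 4·5.67×10⁻⁸·(268.0)³ = 4.367 W/m²/K.
Hence the no-feedback warming is ΔF/(4σT_e³) = 4.70 K.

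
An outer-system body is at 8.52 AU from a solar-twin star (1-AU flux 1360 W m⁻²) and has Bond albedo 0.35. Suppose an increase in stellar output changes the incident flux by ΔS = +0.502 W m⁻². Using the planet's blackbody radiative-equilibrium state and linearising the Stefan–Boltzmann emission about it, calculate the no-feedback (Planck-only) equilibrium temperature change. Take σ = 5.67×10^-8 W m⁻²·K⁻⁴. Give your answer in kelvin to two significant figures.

0.57 kelvin

By the inverse-square law, S = 1360/8.52² = 18.74 W m⁻².
Unperturbed T_e = [18.74·(1−0.35)/(4σ)]^¼ = 85.60 K.
Only a fraction (1−α) is absorbed and it's spread over 4πR², so ΔF = (1−α)ΔS/4 = 0.08158 W m⁻².
Planck response: λ_P = 4σT_e³ = 4·5.67×10⁻⁸·(85.60)³ = 0.1423 W m⁻²/K.
Hence the no-feedback warming is ΔF/(4σT_e³) = 0.573 K.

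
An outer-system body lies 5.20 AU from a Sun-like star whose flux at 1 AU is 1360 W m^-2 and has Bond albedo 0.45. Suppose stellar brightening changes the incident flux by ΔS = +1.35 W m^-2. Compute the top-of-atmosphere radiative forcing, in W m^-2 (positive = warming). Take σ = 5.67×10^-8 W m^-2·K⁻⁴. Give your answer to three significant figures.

Flux at the orbit: S = 1360/(5.20)² = 50.30 W m^-2.
TOA radiative forcing: ΔF = (1−α)ΔS/4 = 0.55·(+1.35)/4 = 0.1856 W m^-2.

0.186 W m^-2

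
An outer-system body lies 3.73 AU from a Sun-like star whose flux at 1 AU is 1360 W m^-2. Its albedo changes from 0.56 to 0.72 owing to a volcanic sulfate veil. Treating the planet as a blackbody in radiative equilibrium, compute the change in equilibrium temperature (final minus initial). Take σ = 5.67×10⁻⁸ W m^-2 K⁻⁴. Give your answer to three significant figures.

-12.5 K

Irradiance scales as 1/d², so S = 1360 W m^-2 × (1/3.73)² = 97.75 W m^-2.
Before: T₁ = [97.75·0.44/(4σ)]^(1/4) = 117.3 K.
After:  T₂ = [97.75·0.28/(4σ)]^(1/4) = 104.8 K.
ΔT = T₂ − T₁ = -12.54 K.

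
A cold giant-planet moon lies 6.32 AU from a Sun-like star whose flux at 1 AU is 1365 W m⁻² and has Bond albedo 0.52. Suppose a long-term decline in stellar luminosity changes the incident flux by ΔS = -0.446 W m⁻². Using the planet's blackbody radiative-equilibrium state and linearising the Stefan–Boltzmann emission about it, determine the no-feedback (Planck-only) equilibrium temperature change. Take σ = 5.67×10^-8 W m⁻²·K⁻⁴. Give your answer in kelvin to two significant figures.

-0.30 K

By the inverse-square law, S = 1365/6.32² = 34.17 W m⁻².
Unperturbed T_e = [34.17·(1−0.52)/(4σ)]^¼ = 92.22 K.
TOA radiative forcing: ΔF = (1−α)ΔS/4 = 0.48·(-0.446)/4 = -0.05352 W m⁻².
Linearising σT⁴ gives d(σT⁴)/dT = 4σT_e³ = 0.1779 W m⁻² per K.
Hence the no-feedback warming is ΔF/(4σT_e³) = -0.301 K.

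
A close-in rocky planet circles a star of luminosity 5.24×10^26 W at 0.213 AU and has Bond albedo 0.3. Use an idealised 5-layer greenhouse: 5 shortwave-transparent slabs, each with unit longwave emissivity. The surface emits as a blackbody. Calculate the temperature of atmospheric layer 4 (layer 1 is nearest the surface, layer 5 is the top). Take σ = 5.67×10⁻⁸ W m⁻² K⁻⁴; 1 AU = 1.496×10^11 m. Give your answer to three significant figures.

Orbital distance: d = 0.213 AU = 3.186×10^10 m.
S = L/(4πd²) = 41070 W m⁻².
Top-of-atmosphere balance: σT_e⁴ = S(1−α)/4 = 7187 W m⁻² → T_e = 596.7 K.
The net upward flux σT_e⁴ is constant between every pair of levels, so T_k⁴ = (N+1−k)T_e⁴.
With k = 4: T_4 = (5+1−4)^¼·596.7 K = 709.6 K.

710 K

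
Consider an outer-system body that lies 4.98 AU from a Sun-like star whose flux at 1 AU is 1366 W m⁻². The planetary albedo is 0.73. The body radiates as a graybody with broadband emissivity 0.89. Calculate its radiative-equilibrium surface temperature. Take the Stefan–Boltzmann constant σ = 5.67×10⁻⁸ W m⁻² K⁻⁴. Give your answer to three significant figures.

92.6 K

Flux at the orbit: S = 1366/(4.98)² = 55.08 W m⁻².
The planet absorbs (1−α)S over its disc πR² and re-emits over 4πR², so the mean absorbed flux is (1−0.73)·55.08/4 = 3.718 W m⁻².
Radiative balance εσT⁴ = 3.718 gives T = [3.718/(0.89·σ)]^(1/4) = 92.65 K.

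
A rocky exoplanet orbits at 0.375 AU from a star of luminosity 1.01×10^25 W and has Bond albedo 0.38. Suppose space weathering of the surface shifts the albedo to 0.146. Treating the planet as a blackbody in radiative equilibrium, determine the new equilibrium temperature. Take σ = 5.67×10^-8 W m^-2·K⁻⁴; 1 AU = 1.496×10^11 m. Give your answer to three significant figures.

176 K

d = 0.375 × 1.496×10^11 m = 5.610×10^10 m.
S = L/(4πd²) = 255.4 W m^-2.
With the new albedo, S(1−α₂)/4 = 54.52 W m^-2, so T₂ = 176.1 K.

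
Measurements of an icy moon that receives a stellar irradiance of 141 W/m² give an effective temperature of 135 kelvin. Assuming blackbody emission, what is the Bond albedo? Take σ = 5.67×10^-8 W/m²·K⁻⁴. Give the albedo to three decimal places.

0.466

From σT⁴ = S(1−α)/4 we invert for α: 1−α = 4σT⁴/S.
σT⁴ = 18.83 W/m², so 4σT⁴ = 75.33 W/m².
Hence α = 1 − 75.33/141.0 = 0.4657.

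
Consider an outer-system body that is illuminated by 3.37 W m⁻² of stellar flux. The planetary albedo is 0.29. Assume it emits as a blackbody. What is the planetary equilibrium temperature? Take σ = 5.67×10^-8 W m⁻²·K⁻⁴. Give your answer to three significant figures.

Averaging over the sphere, the absorbed flux is S(1−α)/4 = 0.5982 W m⁻².
Balancing against σT⁴: T = (0.5982/5.67×10⁻⁸)^(1/4) = 56.99 K.

57.0 kelvin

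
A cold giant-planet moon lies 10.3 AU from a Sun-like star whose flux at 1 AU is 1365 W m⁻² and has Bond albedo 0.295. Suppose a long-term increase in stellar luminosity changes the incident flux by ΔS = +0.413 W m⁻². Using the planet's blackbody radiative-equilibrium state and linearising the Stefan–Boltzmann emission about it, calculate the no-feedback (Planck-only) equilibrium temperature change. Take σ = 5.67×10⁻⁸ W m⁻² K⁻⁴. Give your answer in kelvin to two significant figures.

0.64 kelvin

Irradiance scales as 1/d², so S = 1365 W m⁻² × (1/10.3)² = 12.87 W m⁻².
Unperturbed T_e = [12.87·(1−0.295)/(4σ)]^¼ = 79.52 K.
Only a fraction (1−α) is absorbed and it's spread over 4πR², so ΔF = (1−α)ΔS/4 = 0.07279 W m⁻².
Linearising σT⁴ gives d(σT⁴)/dT = 4σT_e³ = 0.1141 W m⁻² per K.
So ΔT₀ = 0.07279/0.1141 = 0.638 K.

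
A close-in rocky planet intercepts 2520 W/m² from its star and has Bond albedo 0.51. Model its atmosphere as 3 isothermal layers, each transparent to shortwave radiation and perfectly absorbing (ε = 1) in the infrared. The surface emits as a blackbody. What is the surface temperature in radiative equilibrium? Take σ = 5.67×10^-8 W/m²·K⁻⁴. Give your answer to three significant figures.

Top-of-atmosphere balance: σT_e⁴ = S(1−α)/4 = 308.7 W/m² → T_e = 271.6 K.
Layer-by-layer balance gives σT_s⁴ = (N+1)σT_e⁴, so T_s = 4^¼·271.6 = 384.2 K.

384 K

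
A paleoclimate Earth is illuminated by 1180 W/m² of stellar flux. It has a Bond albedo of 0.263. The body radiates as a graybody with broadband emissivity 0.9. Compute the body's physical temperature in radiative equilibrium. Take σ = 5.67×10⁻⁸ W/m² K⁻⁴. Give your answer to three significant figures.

255 kelvin

Averaging over the sphere, the absorbed flux is S(1−α)/4 = 217.4 W/m².
Radiative balance εσT⁴ = 217.4 gives T = [217.4/(0.9·σ)]^(1/4) = 255.5 K.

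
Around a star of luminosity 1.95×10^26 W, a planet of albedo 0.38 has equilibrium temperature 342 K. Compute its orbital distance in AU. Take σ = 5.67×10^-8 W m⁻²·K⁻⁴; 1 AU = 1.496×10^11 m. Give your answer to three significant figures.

0.372 AU

Required flux: S = 4σT⁴/(1−α) = 5004 W m⁻².
S = L/(4πd²) → d = √(L/4πS) = √(1.95×10^26/(4π·5004)) = 5.568×10^10 m = 0.3722 AU.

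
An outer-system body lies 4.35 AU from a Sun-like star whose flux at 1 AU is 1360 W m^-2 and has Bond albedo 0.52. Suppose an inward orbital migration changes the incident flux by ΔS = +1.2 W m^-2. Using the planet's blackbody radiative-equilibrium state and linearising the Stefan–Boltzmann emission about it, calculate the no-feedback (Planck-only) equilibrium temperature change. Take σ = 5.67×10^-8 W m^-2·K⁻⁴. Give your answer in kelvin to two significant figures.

By the inverse-square law, S = 1360/4.35² = 71.87 W m^-2.
Reference equilibrium: T_e = [S(1−α)/(4σ)]^(1/4) = 111.1 K.
TOA radiative forcing: ΔF = (1−α)ΔS/4 = 0.48·(+1.2)/4 = 0.1440 W m^-2.
The Planck feedback parameter is 4σT_e³ = 0.3106 W m^-2/K.
Hence the no-feedback warming is ΔF/(4σT_e³) = 0.464 K.

0.46 kelvin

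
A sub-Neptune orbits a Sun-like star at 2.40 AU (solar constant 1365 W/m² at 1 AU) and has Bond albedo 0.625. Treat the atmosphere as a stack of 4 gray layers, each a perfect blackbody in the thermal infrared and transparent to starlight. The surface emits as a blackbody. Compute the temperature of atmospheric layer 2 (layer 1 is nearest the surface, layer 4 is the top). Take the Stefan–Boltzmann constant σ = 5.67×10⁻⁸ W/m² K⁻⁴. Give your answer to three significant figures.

185 kelvin

By the inverse-square law, S = 1365/2.40² = 237.0 W/m².
Top-of-atmosphere balance: σT_e⁴ = S(1−α)/4 = 22.22 W/m² → T_e = 140.7 K.
Each opaque layer satisfies 2T_j⁴ = T_{j−1}⁴ + T_{j+1}⁴, giving T_k⁴ = (N+1−k)T_e⁴.
T_2 = (3)^(1/4)·140.7 = 185.2 K.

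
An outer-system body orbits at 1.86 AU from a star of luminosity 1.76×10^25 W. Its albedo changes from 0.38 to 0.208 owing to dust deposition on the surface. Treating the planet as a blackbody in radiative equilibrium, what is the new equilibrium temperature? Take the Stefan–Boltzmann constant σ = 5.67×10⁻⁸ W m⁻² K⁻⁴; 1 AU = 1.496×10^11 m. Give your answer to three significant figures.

d = 1.86 × 1.496×10^11 m = 2.783×10^11 m.
Flux at the orbit: S = L/(4πd²) = 1.76×10^25/(4π·(2.78×10^11)²) = 18.09 W m⁻².
T₂ = [S(1−α₂)/(4σ)]^(1/4) = [18.09·0.792/(4σ)]^(1/4) = 89.15 K.

89.2 K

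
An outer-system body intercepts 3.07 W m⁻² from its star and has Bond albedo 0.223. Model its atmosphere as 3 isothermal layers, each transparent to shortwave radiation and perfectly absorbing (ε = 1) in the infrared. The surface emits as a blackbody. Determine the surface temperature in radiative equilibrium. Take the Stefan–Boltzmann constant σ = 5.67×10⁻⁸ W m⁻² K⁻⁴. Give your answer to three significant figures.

The effective emission temperature is T_e = [S(1−α)/(4σ)]^¼ = 56.95 K.
For an N-layer opaque stack, T_s⁴ = (N+1)T_e⁴, hence T_s = (4)^(1/4)×56.95 K = 80.54 K.

80.5 K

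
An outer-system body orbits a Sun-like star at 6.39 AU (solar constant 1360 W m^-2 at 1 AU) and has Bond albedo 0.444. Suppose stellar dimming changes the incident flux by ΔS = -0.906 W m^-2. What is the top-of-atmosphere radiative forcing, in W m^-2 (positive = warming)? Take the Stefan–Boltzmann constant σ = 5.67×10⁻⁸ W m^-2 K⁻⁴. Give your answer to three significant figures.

Irradiance scales as 1/d², so S = 1360 W m^-2 × (1/6.39)² = 33.31 W m^-2.
Only a fraction (1−α) is absorbed and it's spread over 4πR², so ΔF = (1−α)ΔS/4 = -0.1259 W m^-2.

-0.126 W m^-2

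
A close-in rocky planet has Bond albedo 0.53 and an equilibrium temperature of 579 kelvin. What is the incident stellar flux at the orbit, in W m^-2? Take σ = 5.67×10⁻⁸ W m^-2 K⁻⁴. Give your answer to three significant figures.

Invert the energy balance for S: S = 4σT⁴/(1−α).
The emitted flux is σT⁴ = 6372 W m^-2.
So S = 4×6372/(1−0.53) = 54230 W m^-2.

54200 W m^-2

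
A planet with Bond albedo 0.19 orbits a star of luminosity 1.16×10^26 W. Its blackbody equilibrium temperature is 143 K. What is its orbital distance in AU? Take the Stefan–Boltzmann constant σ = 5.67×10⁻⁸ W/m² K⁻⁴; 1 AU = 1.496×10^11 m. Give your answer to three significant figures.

Energy balance gives S = 4σT⁴/(1−α) = 117.1 W/m².
From L = 4πd²S, d = √(1.16×10^26/(4π·117.1)) = 2.808×10^11 m = 1.877 AU.

1.88 AU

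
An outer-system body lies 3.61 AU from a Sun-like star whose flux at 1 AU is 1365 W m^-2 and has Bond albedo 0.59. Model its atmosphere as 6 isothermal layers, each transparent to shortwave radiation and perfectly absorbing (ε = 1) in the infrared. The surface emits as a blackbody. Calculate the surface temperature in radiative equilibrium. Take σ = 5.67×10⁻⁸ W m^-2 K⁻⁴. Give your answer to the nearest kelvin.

191 kelvin

Flux at the orbit: S = 1365/(3.61)² = 104.7 W m^-2.
The effective emission temperature is T_e = [S(1−α)/(4σ)]^¼ = 117.3 K.
For an N-layer opaque stack, T_s⁴ = (N+1)T_e⁴, hence T_s = (7)^(1/4)×117.3 K = 190.8 K.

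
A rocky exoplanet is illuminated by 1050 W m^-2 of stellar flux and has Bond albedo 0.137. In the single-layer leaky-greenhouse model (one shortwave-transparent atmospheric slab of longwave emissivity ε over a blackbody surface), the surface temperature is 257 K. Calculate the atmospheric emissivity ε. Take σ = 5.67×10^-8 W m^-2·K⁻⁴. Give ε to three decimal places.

0.168

First, T_e = [1050·(1−0.137)/(4σ)]^(1/4) = 251.4 K.
T_s⁴ = T_e⁴·2/(2−ε) → ε = 2 − 2(T_e/T_s)⁴ = 2 − 2·(251.4/257)⁴ = 0.1683.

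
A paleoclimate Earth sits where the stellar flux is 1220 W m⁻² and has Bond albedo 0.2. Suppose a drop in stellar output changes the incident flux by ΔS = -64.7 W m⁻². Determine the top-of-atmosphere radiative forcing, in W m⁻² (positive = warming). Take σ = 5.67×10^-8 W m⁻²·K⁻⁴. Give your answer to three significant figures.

Only a fraction (1−α) is absorbed and it's spread over 4πR², so ΔF = (1−α)ΔS/4 = -12.94 W m⁻².

-12.9 W m⁻²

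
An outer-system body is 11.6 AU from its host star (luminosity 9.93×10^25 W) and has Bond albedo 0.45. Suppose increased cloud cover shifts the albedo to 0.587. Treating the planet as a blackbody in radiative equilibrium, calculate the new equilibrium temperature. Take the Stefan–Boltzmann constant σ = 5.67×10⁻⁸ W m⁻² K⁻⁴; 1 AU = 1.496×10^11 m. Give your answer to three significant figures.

46.8 K

d = 11.6 × 1.496×10^11 m = 1.735×10^12 m.
Flux at the orbit: S = L/(4πd²) = 9.93×10^25/(4π·(1.74×10^12)²) = 2.624 W m⁻².
T₂ = [S(1−α₂)/(4σ)]^(1/4) = [2.624·0.413/(4σ)]^(1/4) = 46.75 K.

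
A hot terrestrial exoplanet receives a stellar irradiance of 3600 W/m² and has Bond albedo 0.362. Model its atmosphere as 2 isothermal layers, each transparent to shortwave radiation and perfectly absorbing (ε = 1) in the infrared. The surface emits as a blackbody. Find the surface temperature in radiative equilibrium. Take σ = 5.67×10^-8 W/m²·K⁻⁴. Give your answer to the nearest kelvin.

417 K

Top-of-atmosphere balance: σT_e⁴ = S(1−α)/4 = 574.2 W/m² → T_e = 317.2 K.
Layer-by-layer balance gives σT_s⁴ = (N+1)σT_e⁴, so T_s = 3^¼·317.2 = 417.5 K.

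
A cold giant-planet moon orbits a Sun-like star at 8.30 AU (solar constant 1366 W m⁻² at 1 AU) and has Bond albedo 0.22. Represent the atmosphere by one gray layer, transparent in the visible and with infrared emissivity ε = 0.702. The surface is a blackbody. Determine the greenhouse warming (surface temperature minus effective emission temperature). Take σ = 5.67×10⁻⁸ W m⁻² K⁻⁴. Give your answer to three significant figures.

By the inverse-square law, S = 1366/8.30² = 19.83 W m⁻².
Effective emission temperature (TOA balance): σT_e⁴ = S(1−α)/4 = 3.867 W m⁻² → T_e = 90.87 K.
Surface balance with a leaky layer gives σT_s⁴ = σT_e⁴·2/(2−ε), so T_s = T_e·[2/(2−0.702)]^(1/4) = 101.2 K.
T_s − T_e = 101.2 − 90.87 = 10.37 K.

10.4 K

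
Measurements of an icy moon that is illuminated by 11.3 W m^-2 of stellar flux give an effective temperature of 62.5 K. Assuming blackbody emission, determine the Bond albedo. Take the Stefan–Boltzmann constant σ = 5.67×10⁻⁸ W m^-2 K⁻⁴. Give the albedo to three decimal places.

Rearranging the radiative balance, α = 1 − 4σT⁴/S.
4σT⁴ = 4·5.67×10⁻⁸·(62.5)⁴ = 3.461 W m^-2.
Hence α = 1 − 3.461/11.30 = 0.6937.

0.694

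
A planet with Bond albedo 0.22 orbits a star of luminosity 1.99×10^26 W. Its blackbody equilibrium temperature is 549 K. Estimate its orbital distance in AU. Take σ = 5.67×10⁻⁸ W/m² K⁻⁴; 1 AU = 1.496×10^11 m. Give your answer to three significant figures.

0.164 AU

Energy balance gives S = 4σT⁴/(1−α) = 26410 W/m².
From L = 4πd²S, d = √(1.99×10^26/(4π·26410)) = 2.449×10^10 m = 0.1637 AU.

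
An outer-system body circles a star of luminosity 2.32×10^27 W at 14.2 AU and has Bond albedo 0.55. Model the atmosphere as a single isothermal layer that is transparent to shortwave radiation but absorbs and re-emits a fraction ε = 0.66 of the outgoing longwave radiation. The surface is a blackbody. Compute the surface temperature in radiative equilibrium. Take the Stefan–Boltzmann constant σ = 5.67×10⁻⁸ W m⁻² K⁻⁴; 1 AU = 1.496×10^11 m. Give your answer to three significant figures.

Orbital distance: d = 14.2 AU = 2.124×10^12 m.
Flux at the orbit: S = L/(4πd²) = 2.32×10^27/(4π·(2.12×10^12)²) = 40.91 W m⁻².
Effective emission temperature (TOA balance): σT_e⁴ = S(1−α)/4 = 4.602 W m⁻² → T_e = 94.92 K.
For a single slab of emissivity ε, T_s⁴ = 2T_e⁴/(2−ε); thus T_s = 94.92·(1.493)^(1/4) = 104.9 K.

105 K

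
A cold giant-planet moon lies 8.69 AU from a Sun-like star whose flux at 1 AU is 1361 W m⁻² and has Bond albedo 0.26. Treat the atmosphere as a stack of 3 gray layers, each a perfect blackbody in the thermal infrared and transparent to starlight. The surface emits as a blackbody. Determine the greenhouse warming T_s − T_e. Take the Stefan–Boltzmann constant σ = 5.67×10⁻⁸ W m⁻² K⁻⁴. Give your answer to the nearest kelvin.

36 K

Flux at the orbit: S = 1361/(8.69)² = 18.02 W m⁻².
The effective emission temperature is T_e = [S(1−α)/(4σ)]^¼ = 87.57 K.
Surface: T_s = (4)^¼·T_e = 123.8 K.
So the greenhouse effect raises the surface by 123.8 − 87.57 = 36.27 K.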